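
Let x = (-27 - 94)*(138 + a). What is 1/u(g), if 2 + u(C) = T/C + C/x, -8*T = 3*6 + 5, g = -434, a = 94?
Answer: -12183248/24097433 ≈ -0.50558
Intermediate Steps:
x = -28072 (x = (-27 - 94)*(138 + 94) = -121*232 = -28072)
T = -23/8 (T = -(3*6 + 5)/8 = -(18 + 5)/8 = -1/8*23 = -23/8 ≈ -2.8750)
u(C) = -2 - 23/(8*C) - C/28072 (u(C) = -2 + (-23/(8*C) + C/(-28072)) = -2 + (-23/(8*C) + C*(-1/28072)) = -2 + (-23/(8*C) - C/28072) = -2 - 23/(8*C) - C/28072)
1/u(g) = 1/((1/28072)*(-80707 - 434*(-56144 - 1*(-434)))/(-434)) = 1/((1/28072)*(-1/434)*(-80707 - 434*(-56144 + 434))) = 1/((1/28072)*(-1/434)*(-80707 - 434*(-55710))) = 1/((1/28072)*(-1/434)*(-80707 + 24178140)) = 1/((1/28072)*(-1/434)*24097433) = 1/(-24097433/12183248) = -12183248/24097433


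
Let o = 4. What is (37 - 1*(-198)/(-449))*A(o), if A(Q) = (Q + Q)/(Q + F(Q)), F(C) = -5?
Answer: -131320/449 ≈ -292.47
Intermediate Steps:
A(Q) = 2*Q/(-5 + Q) (A(Q) = (Q + Q)/(Q - 5) = (2*Q)/(-5 + Q) = 2*Q/(-5 + Q))
(37 - 1*(-198)/(-449))*A(o) = (37 - 1*(-198)/(-449))*(2*4/(-5 + 4)) = (37 + 198*(-1/449))*(2*4/(-1)) = (37 - 198/449)*(2*4*(-1)) = (16415/449)*(-8) = -131320/449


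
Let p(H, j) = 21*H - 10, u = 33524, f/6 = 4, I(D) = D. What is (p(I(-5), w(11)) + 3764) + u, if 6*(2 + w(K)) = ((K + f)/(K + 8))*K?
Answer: 37173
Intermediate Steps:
f = 24 (f = 6*4 = 24)
w(K) = -2 + K*(24 + K)/(6*(8 + K)) (w(K) = -2 + (((K + 24)/(K + 8))*K)/6 = -2 + (((24 + K)/(8 + K))*K)/6 = -2 + (K*(24 + K)/(8 + K))/6 = -2 + K*(24 + K)/(6*(8 + K)))
p(H, j) = -10 + 21*H
(p(I(-5), w(11)) + 3764) + u = ((-10 + 21*(-5)) + 3764) + 33524 = ((-10 - 105) + 3764) + 33524 = (-115 + 3764) + 33524 = 3649 + 33524 = 37173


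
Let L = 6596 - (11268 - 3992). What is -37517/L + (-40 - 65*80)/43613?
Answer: 1632665721/29656840 ≈ 55.052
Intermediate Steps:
L = -680 (L = 6596 - 1*7276 = 6596 - 7276 = -680)
-37517/L + (-40 - 65*80)/43613 = -37517/(-680) + (-40 - 65*80)/43613 = -37517*(-1/680) + (-40 - 5200)*(1/43613) = 37517/680 - 5240*1/43613 = 37517/680 - 5240/43613 = 1632665721/29656840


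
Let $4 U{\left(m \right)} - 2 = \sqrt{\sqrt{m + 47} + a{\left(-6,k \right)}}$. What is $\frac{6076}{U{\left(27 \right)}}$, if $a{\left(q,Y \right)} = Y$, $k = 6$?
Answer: $\frac{6076}{\frac{1}{2} + \frac{\sqrt{6 + \sqrt{74}}}{4}} \approx 4175.0$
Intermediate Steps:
$U{\left(m \right)} = \frac{1}{2} + \frac{\sqrt{6 + \sqrt{47 + m}}}{4}$ ($U{\left(m \right)} = \frac{1}{2} + \frac{\sqrt{\sqrt{m + 47} + 6}}{4} = \frac{1}{2} + \frac{\sqrt{\sqrt{47 + m} + 6}}{4} = \frac{1}{2} + \frac{\sqrt{6 + \sqrt{47 + m}}}{4}$)
$\frac{6076}{U{\left(27 \right)}} = \frac{6076}{\frac{1}{2} + \frac{\sqrt{6 + \sqrt{47 + 27}}}{4}} = \frac{6076}{\frac{1}{2} + \frac{\sqrt{6 + \sqrt{74}}}{4}}$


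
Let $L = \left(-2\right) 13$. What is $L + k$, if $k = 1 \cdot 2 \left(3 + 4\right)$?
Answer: $-12$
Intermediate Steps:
$L = -26$
$k = 14$ ($k = 2 \cdot 7 = 14$)
$L + k = -26 + 14 = -12$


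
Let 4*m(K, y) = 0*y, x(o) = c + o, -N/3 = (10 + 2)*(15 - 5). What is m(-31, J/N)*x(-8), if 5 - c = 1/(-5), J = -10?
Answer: 0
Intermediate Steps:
N = -360 (N = -3*(10 + 2)*(15 - 5) = -36*10 = -3*120 = -360)
c = 26/5 (c = 5 - 1/(-5) = 5 - (-1)/5 = 5 - 1*(-⅕) = 5 + ⅕ = 26/5 ≈ 5.2000)
x(o) = 26/5 + o
m(K, y) = 0 (m(K, y) = (0*y)/4 = (¼)*0 = 0)
m(-31, J/N)*x(-8) = 0*(26/5 - 8) = 0*(-14/5) = 0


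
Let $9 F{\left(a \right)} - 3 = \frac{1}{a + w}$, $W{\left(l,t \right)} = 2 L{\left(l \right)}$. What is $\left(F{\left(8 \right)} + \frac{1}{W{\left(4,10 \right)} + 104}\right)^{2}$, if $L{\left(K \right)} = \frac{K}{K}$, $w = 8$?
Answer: $\frac{7123561}{58247424} \approx 0.1223$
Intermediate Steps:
$L{\left(K \right)} = 1$
$W{\left(l,t \right)} = 2$ ($W{\left(l,t \right)} = 2 \cdot 1 = 2$)
$F{\left(a \right)} = \frac{1}{3} + \frac{1}{9 \left(8 + a\right)}$ ($F{\left(a \right)} = \frac{1}{3} + \frac{1}{9 \left(a + 8\right)} = \frac{1}{3} + \frac{1}{9 \left(8 + a\right)}$)
$\left(F{\left(8 \right)} + \frac{1}{W{\left(4,10 \right)} + 104}\right)^{2} = \left(\frac{25 + 3 \cdot 8}{9 \left(8 + 8\right)} + \frac{1}{2 + 104}\right)^{2} = \left(\frac{25 + 24}{9 \cdot 16} + \frac{1}{106}\right)^{2} = \left(\frac{1}{9} \cdot \frac{1}{16} \cdot 49 + \frac{1}{106}\right)^{2} = \left(\frac{49}{144} + \frac{1}{106}\right)^{2} = \left(\frac{2669}{7632}\right)^{2} = \frac{7123561}{58247424}$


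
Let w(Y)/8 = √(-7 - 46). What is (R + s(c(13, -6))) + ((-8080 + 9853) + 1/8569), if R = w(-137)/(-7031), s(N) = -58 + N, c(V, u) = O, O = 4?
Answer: 14730112/8569 - 8*I*√53/7031 ≈ 1719.0 - 0.0082834*I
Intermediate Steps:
w(Y) = 8*I*√53 (w(Y) = 8*√(-7 - 46) = 8*√(-53) = 8*(I*√53) = 8*I*√53)
c(V, u) = 4
R = -8*I*√53/7031 (R = (8*I*√53)/(-7031) = (8*I*√53)*(-1/7031) = -8*I*√53/7031 ≈ -0.0082834*I)
(R + s(c(13, -6))) + ((-8080 + 9853) + 1/8569) = (-8*I*√53/7031 + (-58 + 4)) + ((-8080 + 9853) + 1/8569) = (-8*I*√53/7031 - 54) + (1773 + 1/8569) = (-54 - 8*I*√53/7031) + 15192838/8569 = 14730112/8569 - 8*I*√53/7031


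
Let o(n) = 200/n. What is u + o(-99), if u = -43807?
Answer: -4337093/99 ≈ -43809.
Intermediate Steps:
u + o(-99) = -43807 + 200/(-99) = -43807 + 200*(-1/99) = -43807 - 200/99 = -4337093/99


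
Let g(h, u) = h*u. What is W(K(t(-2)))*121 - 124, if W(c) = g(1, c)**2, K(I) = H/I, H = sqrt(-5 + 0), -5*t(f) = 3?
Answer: -16241/9 ≈ -1804.6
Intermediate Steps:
t(f) = -3/5 (t(f) = -1/5*3 = -3/5)
H = I*sqrt(5) (H = sqrt(-5) = I*sqrt(5) ≈ 2.2361*I)
K(I) = I*sqrt(5)/I (K(I) = (I*sqrt(5))/I = I*sqrt(5)/I)
W(c) = c**2 (W(c) = (1*c)**2 = c**2)
W(K(t(-2)))*121 - 124 = (I*sqrt(5)/(-3/5))**2*121 - 124 = (I*sqrt(5)*(-5/3))**2*121 - 124 = (-5*I*sqrt(5)/3)**2*121 - 124 = -125/9*121 - 124 = -15125/9 - 124 = -16241/9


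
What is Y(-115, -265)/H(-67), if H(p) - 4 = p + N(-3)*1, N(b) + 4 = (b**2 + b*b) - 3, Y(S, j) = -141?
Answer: 141/52 ≈ 2.7115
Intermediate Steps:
N(b) = -7 + 2*b**2 (N(b) = -4 + ((b**2 + b*b) - 3) = -4 + ((b**2 + b**2) - 3) = -4 + (2*b**2 - 3) = -4 + (-3 + 2*b**2) = -7 + 2*b**2)
H(p) = 15 + p (H(p) = 4 + (p + (-7 + 2*(-3)**2)*1) = 4 + (p + (-7 + 2*9)*1) = 4 + (p + (-7 + 18)*1) = 4 + (p + 11*1) = 4 + (p + 11) = 4 + (11 + p) = 15 + p)
Y(-115, -265)/H(-67) = -141/(15 - 67) = -141/(-52) = -141*(-1/52) = 141/52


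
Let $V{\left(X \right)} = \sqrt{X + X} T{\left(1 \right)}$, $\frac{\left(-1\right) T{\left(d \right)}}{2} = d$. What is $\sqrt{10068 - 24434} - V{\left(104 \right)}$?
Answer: $8 \sqrt{13} + i \sqrt{14366} \approx 28.844 + 119.86 i$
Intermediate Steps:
$T{\left(d \right)} = - 2 d$
$V{\left(X \right)} = - 2 \sqrt{2} \sqrt{X}$ ($V{\left(X \right)} = \sqrt{X + X} \left(\left(-2\right) 1\right) = \sqrt{2 X} \left(-2\right) = \sqrt{2} \sqrt{X} \left(-2\right) = - 2 \sqrt{2} \sqrt{X}$)
$\sqrt{10068 - 24434} - V{\left(104 \right)} = \sqrt{10068 - 24434} - - 2 \sqrt{2} \sqrt{104} = \sqrt{-14366} - - 2 \sqrt{2} \cdot 2 \sqrt{26} = i \sqrt{14366} - - 8 \sqrt{13} = i \sqrt{14366} + 8 \sqrt{13} = 8 \sqrt{13} + i \sqrt{14366}$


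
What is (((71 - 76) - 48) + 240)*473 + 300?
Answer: 88751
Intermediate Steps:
(((71 - 76) - 48) + 240)*473 + 300 = ((-5 - 48) + 240)*473 + 300 = (-53 + 240)*473 + 300 = 187*473 + 300 = 88451 + 300 = 88751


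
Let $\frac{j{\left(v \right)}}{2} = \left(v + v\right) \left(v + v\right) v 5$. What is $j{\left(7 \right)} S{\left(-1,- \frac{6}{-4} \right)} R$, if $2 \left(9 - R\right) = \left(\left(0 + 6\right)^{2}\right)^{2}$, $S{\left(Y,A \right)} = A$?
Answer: $-13150620$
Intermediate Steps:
$R = -639$ ($R = 9 - \frac{\left(\left(0 + 6\right)^{2}\right)^{2}}{2} = 9 - \frac{\left(6^{2}\right)^{2}}{2} = 9 - \frac{36^{2}}{2} = 9 - 648 = -639$)
$j{\left(v \right)} = 40 v^{3}$ ($j{\left(v \right)} = 2 \left(v + v\right) \left(v + v\right) v 5 = 2 \cdot 2 v 2 v v 5 = 2 \cdot 4 v^{2} v 5 = 2 \cdot 4 v^{3} \cdot 5 = 2 \cdot 20 v^{3} = 40 v^{3}$)
$j{\left(7 \right)} S{\left(-1,- \frac{6}{-4} \right)} R = 40 \cdot 7^{3} \left(- \frac{6}{-4}\right) \left(-639\right) = 40 \cdot 343 \left(\left(-6\right) \left(- \frac{1}{4}\right)\right) \left(-639\right) = 13720 \cdot \frac{3}{2} \left(-639\right) = 20580 \left(-639\right) = -13150620$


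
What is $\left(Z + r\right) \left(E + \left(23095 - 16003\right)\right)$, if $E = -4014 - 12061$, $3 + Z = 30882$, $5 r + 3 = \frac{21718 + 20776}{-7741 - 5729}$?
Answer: $- \frac{9340603106159}{33675} \approx -2.7737 \cdot 10^{8}$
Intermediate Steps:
$r = - \frac{41452}{33675}$ ($r = - \frac{3}{5} + \frac{\left(21718 + 20776\right) \frac{1}{-7741 - 5729}}{5} = - \frac{3}{5} + \frac{42494 \frac{1}{-13470}}{5} = - \frac{3}{5} + \frac{42494 \left(- \frac{1}{13470}\right)}{5} = - \frac{3}{5} + \frac{1}{5} \left(- \frac{21247}{6735}\right) = - \frac{3}{5} - \frac{21247}{33675} = - \frac{41452}{33675} \approx -1.2309$)
$Z = 30879$ ($Z = -3 + 30882 = 30879$)
$E = -16075$ ($E = -4014 - 12061 = -16075$)
$\left(Z + r\right) \left(E + \left(23095 - 16003\right)\right) = \left(30879 - \frac{41452}{33675}\right) \left(-16075 + \left(23095 - 16003\right)\right) = \frac{1039808873 \left(-16075 + 7092\right)}{33675} = \frac{1039808873}{33675} \left(-8983\right) = - \frac{9340603106159}{33675}$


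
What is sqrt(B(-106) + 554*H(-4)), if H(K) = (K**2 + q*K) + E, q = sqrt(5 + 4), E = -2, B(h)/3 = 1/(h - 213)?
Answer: sqrt(112750231)/319 ≈ 33.286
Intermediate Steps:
B(h) = 3/(-213 + h) (B(h) = 3/(h - 213) = 3/(-213 + h))
q = 3 (q = sqrt(9) = 3)
H(K) = -2 + K**2 + 3*K (H(K) = (K**2 + 3*K) - 2 = -2 + K**2 + 3*K)
sqrt(B(-106) + 554*H(-4)) = sqrt(3/(-213 - 106) + 554*(-2 + (-4)**2 + 3*(-4))) = sqrt(3/(-319) + 554*(-2 + 16 - 12)) = sqrt(3*(-1/319) + 554*2) = sqrt(-3/319 + 1108) = sqrt(353449/319) = sqrt(112750231)/319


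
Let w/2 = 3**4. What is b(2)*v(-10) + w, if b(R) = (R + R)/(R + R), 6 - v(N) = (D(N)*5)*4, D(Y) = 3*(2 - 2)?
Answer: 168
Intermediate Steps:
D(Y) = 0 (D(Y) = 3*0 = 0)
v(N) = 6 (v(N) = 6 - 0*5*4 = 6 - 0*4 = 6 - 1*0 = 6 + 0 = 6)
b(R) = 1 (b(R) = (2*R)/((2*R)) = (2*R)*(1/(2*R)) = 1)
w = 162 (w = 2*3**4 = 2*81 = 162)
b(2)*v(-10) + w = 1*6 + 162 = 6 + 162 = 168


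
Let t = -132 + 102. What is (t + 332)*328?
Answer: 99056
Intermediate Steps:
t = -30
(t + 332)*328 = (-30 + 332)*328 = 302*328 = 99056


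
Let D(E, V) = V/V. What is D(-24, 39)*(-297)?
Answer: -297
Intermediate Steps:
D(E, V) = 1
D(-24, 39)*(-297) = 1*(-297) = -297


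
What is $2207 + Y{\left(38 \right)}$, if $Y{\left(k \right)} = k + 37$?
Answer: $2282$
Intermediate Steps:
$Y{\left(k \right)} = 37 + k$
$2207 + Y{\left(38 \right)} = 2207 + \left(37 + 38\right) = 2207 + 75 = 2282$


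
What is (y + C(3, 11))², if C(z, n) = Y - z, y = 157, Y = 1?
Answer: 24025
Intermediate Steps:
C(z, n) = 1 - z
(y + C(3, 11))² = (157 + (1 - 1*3))² = (157 + (1 - 3))² = (157 - 2)² = 155² = 24025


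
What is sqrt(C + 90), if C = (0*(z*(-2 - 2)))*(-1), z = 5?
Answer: 3*sqrt(10) ≈ 9.4868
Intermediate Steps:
C = 0 (C = (0*(5*(-2 - 2)))*(-1) = (0*(5*(-4)))*(-1) = (0*(-20))*(-1) = 0*(-1) = 0)
sqrt(C + 90) = sqrt(0 + 90) = sqrt(90) = 3*sqrt(10)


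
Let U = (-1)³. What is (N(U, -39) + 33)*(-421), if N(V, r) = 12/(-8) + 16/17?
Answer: -464363/34 ≈ -13658.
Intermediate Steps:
U = -1
N(V, r) = -19/34 (N(V, r) = 12*(-⅛) + 16*(1/17) = -3/2 + 16/17 = -19/34)
(N(U, -39) + 33)*(-421) = (-19/34 + 33)*(-421) = (1103/34)*(-421) = -464363/34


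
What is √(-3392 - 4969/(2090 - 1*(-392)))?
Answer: I*√20908152066/2482 ≈ 58.258*I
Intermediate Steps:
√(-3392 - 4969/(2090 - 1*(-392))) = √(-3392 - 4969/(2090 + 392)) = √(-3392 - 4969/2482) = √(-8423913/2482) = I*√20908152066/2482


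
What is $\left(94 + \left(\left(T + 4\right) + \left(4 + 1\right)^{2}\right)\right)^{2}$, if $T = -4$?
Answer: $14161$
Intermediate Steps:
$\left(94 + \left(\left(T + 4\right) + \left(4 + 1\right)^{2}\right)\right)^{2} = \left(94 + \left(\left(-4 + 4\right) + \left(4 + 1\right)^{2}\right)\right)^{2} = \left(94 + \left(0 + 5^{2}\right)\right)^{2} = \left(94 + \left(0 + 25\right)\right)^{2} = \left(94 + 25\right)^{2} = 119^{2} = 14161$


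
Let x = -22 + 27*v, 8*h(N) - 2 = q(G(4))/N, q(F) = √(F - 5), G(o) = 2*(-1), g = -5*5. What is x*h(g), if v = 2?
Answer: 8 - 4*I*√7/25 ≈ 8.0 - 0.42332*I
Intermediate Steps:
g = -25
G(o) = -2
q(F) = √(-5 + F)
h(N) = ¼ + I*√7/(8*N) (h(N) = ¼ + (√(-5 - 2)/N)/8 = ¼ + (√(-7)/N)/8 = ¼ + ((I*√7)/N)/8 = ¼ + (I*√7/N)/8 = ¼ + I*√7/(8*N))
x = 32 (x = -22 + 27*2 = -22 + 54 = 32)
x*h(g) = 32*((⅛)*(2*(-25) + I*√7)/(-25)) = 32*((⅛)*(-1/25)*(-50 + I*√7)) = 32*(¼ - I*√7/200) = 8 - 4*I*√7/25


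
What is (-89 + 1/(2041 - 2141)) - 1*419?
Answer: -50801/100 ≈ -508.01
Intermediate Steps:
(-89 + 1/(2041 - 2141)) - 1*419 = (-89 + 1/(-100)) - 419 = (-89 - 1/100) - 419 = -8901/100 - 419 = -50801/100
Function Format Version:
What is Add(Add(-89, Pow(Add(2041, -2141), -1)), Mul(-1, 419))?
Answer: Rational(-50801, 100) ≈ -508.01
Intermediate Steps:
Add(Add(-89, Pow(Add(2041, -2141), -1)), Mul(-1, 419)) = Add(Add(-89, Pow(-100, -1)), -419) = Add(Add(-89, Rational(-1, 100)), -419) = Add(Rational(-8901, 100), -419) = Rational(-50801, 100)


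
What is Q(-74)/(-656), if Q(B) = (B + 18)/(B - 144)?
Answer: -7/17876 ≈ -0.00039159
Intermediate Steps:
Q(B) = (18 + B)/(-144 + B)
Q(-74)/(-656) = ((18 - 74)/(-144 - 74))/(-656) = (-56/(-218))*(-1/656) = -1/218*(-56)*(-1/656) = (28/109)*(-1/656) = -7/17876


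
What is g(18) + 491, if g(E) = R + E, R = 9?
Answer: 518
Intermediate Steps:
g(E) = 9 + E
g(18) + 491 = (9 + 18) + 491 = 27 + 491 = 518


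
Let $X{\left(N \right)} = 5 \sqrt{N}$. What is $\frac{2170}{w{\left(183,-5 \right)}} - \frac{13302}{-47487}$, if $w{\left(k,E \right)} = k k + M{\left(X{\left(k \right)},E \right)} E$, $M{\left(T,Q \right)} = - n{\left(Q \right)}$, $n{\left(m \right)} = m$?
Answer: $\frac{91364153}{264850828} \approx 0.34496$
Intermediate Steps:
$M{\left(T,Q \right)} = - Q$
$w{\left(k,E \right)} = k^{2} - E^{2}$ ($w{\left(k,E \right)} = k k + - E E = k^{2} - E^{2}$)
$\frac{2170}{w{\left(183,-5 \right)}} - \frac{13302}{-47487} = \frac{2170}{183^{2} - \left(-5\right)^{2}} - \frac{13302}{-47487} = \frac{2170}{33489 - 25} - - \frac{4434}{15829} = \frac{2170}{33489 - 25} + \frac{4434}{15829} = \frac{2170}{33464} + \frac{4434}{15829} = 2170 \cdot \frac{1}{33464} + \frac{4434}{15829} = \frac{1085}{16732} + \frac{4434}{15829} = \frac{91364153}{264850828}$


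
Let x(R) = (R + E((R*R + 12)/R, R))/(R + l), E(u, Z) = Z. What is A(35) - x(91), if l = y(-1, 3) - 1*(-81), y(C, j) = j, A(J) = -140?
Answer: -3526/25 ≈ -141.04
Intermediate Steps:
l = 84 (l = 3 - 1*(-81) = 3 + 81 = 84)
x(R) = 2*R/(84 + R) (x(R) = (R + R)/(R + 84) = (2*R)/(84 + R) = 2*R/(84 + R))
A(35) - x(91) = -140 - 2*91/(84 + 91) = -140 - 2*91/175 = -140 - 1*26/25 = -140 - 26/25 = -3526/25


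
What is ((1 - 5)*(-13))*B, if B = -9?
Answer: -468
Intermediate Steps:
((1 - 5)*(-13))*B = ((1 - 5)*(-13))*(-9) = -4*(-13)*(-9) = 52*(-9) = -468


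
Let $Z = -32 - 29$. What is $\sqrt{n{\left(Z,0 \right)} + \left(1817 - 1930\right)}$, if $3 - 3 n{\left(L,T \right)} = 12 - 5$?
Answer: $\frac{7 i \sqrt{21}}{3} \approx 10.693 i$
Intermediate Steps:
$Z = -61$
$n{\left(L,T \right)} = - \frac{4}{3}$ ($n{\left(L,T \right)} = 1 - \frac{12 - 5}{3} = 1 - \frac{7}{3} = - \frac{4}{3}$)
$\sqrt{n{\left(Z,0 \right)} + \left(1817 - 1930\right)} = \sqrt{- \frac{4}{3} + \left(1817 - 1930\right)} = \sqrt{- \frac{4}{3} - 113} = \sqrt{- \frac{343}{3}} = \frac{7 i \sqrt{21}}{3}$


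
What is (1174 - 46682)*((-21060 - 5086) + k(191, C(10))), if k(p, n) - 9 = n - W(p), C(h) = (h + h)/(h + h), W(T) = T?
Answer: 1198089116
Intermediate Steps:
C(h) = 1 (C(h) = (2*h)/((2*h)) = (2*h)*(1/(2*h)) = 1)
k(p, n) = 9 + n - p (k(p, n) = 9 + (n - p) = 9 + n - p)
(1174 - 46682)*((-21060 - 5086) + k(191, C(10))) = (1174 - 46682)*((-21060 - 5086) + (9 + 1 - 1*191)) = -45508*(-26146 + (9 + 1 - 191)) = -45508*(-26146 - 181) = -45508*(-26327) = 1198089116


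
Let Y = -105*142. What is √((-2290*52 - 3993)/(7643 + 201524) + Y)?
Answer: I*√652350676095181/209167 ≈ 122.11*I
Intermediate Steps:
Y = -14910
√((-2290*52 - 3993)/(7643 + 201524) + Y) = √((-2290*52 - 3993)/(7643 + 201524) - 14910) = √((-119080 - 3993)/209167 - 14910) = √(-123073*1/209167 - 14910) = √(-123073/209167 - 14910) = √(-3118803043/209167) = I*√652350676095181/209167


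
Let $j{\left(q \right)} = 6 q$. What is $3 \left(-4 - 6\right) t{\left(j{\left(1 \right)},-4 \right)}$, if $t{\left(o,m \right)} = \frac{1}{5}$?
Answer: $-6$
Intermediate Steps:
$t{\left(o,m \right)} = \frac{1}{5}$
$3 \left(-4 - 6\right) t{\left(j{\left(1 \right)},-4 \right)} = 3 \left(-4 - 6\right) \frac{1}{5} = 3 \left(-10\right) \frac{1}{5} = \left(-30\right) \frac{1}{5} = -6$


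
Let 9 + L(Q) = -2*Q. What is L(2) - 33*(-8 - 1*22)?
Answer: 977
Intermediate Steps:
L(Q) = -9 - 2*Q
L(2) - 33*(-8 - 1*22) = (-9 - 2*2) - 33*(-8 - 1*22) = (-9 - 4) - 33*(-8 - 22) = -13 - 33*(-30) = -13 + 990 = 977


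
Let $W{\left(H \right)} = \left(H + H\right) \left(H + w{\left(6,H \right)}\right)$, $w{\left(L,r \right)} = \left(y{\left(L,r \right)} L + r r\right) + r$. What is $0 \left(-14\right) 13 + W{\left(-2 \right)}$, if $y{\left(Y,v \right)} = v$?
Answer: $48$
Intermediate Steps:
$w{\left(L,r \right)} = r + r^{2} + L r$ ($w{\left(L,r \right)} = \left(r L + r r\right) + r = \left(L r + r^{2}\right) + r = \left(r^{2} + L r\right) + r = r + r^{2} + L r$)
$W{\left(H \right)} = 2 H \left(H + H \left(7 + H\right)\right)$ ($W{\left(H \right)} = \left(H + H\right) \left(H + H \left(1 + 6 + H\right)\right) = 2 H \left(H + H \left(7 + H\right)\right)$)
$0 \left(-14\right) 13 + W{\left(-2 \right)} = 0 \left(-14\right) 13 + 2 \left(-2\right)^{2} \left(8 - 2\right) = 0 \cdot 13 + 2 \cdot 4 \cdot 6 = 0 + 48 = 48$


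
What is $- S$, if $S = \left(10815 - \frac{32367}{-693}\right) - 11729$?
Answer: $\frac{200345}{231} \approx 867.29$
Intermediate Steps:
$S = - \frac{200345}{231}$ ($S = \left(10815 - - \frac{10789}{231}\right) - 11729 = \left(10815 + \frac{10789}{231}\right) - 11729 = \frac{2509054}{231} - 11729 = - \frac{200345}{231} \approx -867.29$)
$- S = \left(-1\right) \left(- \frac{200345}{231}\right) = \frac{200345}{231}$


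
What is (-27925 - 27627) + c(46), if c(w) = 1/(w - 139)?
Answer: -5166337/93 ≈ -55552.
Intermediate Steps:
c(w) = 1/(-139 + w)
(-27925 - 27627) + c(46) = (-27925 - 27627) + 1/(-139 + 46) = -55552 + 1/(-93) = -55552 - 1/93 = -5166337/93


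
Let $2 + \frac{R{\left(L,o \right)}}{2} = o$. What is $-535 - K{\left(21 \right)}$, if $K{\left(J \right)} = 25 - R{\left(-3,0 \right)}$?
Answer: $-564$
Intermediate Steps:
$R{\left(L,o \right)} = -4 + 2 o$
$K{\left(J \right)} = 29$ ($K{\left(J \right)} = 25 - \left(-4 + 2 \cdot 0\right) = 25 - \left(-4 + 0\right) = 25 - -4 = 25 + 4 = 29$)
$-535 - K{\left(21 \right)} = -535 - 29 = -564$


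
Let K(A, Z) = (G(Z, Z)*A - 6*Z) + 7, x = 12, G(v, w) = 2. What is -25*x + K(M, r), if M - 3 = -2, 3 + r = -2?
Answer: -261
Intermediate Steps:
r = -5 (r = -3 - 2 = -5)
M = 1 (M = 3 - 2 = 1)
K(A, Z) = 7 - 6*Z + 2*A (K(A, Z) = (2*A - 6*Z) + 7 = (-6*Z + 2*A) + 7 = 7 - 6*Z + 2*A)
-25*x + K(M, r) = -25*12 + (7 - 6*(-5) + 2*1) = -300 + (7 + 30 + 2) = -300 + 39 = -261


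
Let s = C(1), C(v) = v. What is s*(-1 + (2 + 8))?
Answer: 9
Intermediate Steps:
s = 1
s*(-1 + (2 + 8)) = 1*(-1 + (2 + 8)) = 1*(-1 + 10) = 1*9 = 9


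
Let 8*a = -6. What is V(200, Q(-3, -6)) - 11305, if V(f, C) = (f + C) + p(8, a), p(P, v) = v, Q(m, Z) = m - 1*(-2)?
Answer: -44427/4 ≈ -11107.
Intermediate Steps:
a = -3/4 (a = (1/8)*(-6) = -3/4 ≈ -0.75000)
Q(m, Z) = 2 + m (Q(m, Z) = m + 2 = 2 + m)
V(f, C) = -3/4 + C + f (V(f, C) = (f + C) - 3/4 = (C + f) - 3/4 = -3/4 + C + f)
V(200, Q(-3, -6)) - 11305 = (-3/4 + (2 - 3) + 200) - 11305 = (-3/4 - 1 + 200) - 11305 = 793/4 - 11305 = -44427/4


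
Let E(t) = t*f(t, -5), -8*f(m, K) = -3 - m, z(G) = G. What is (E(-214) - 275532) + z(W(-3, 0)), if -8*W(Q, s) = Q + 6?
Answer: -2159105/8 ≈ -2.6989e+5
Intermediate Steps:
W(Q, s) = -3/4 - Q/8 (W(Q, s) = -(Q + 6)/8 = -(6 + Q)/8 = -3/4 - Q/8)
f(m, K) = 3/8 + m/8 (f(m, K) = -(-3 - m)/8 = 3/8 + m/8)
E(t) = t*(3/8 + t/8)
(E(-214) - 275532) + z(W(-3, 0)) = ((1/8)*(-214)*(3 - 214) - 275532) + (-3/4 - 1/8*(-3)) = ((1/8)*(-214)*(-211) - 275532) + (-3/4 + 3/8) = (22577/4 - 275532) - 3/8 = -1079551/4 - 3/8 = -2159105/8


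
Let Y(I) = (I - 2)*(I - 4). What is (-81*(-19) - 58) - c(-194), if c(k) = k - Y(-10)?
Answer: 1843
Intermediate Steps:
Y(I) = (-4 + I)*(-2 + I) (Y(I) = (-2 + I)*(-4 + I) = (-4 + I)*(-2 + I))
c(k) = -168 + k (c(k) = k - (8 + (-10)² - 6*(-10)) = k - (8 + 100 + 60) = k - 1*168 = k - 168 = -168 + k)
(-81*(-19) - 58) - c(-194) = (-81*(-19) - 58) - (-168 - 194) = (1539 - 58) - 1*(-362) = 1481 + 362 = 1843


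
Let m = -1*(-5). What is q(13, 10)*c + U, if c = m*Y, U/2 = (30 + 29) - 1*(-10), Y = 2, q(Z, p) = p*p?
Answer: 1138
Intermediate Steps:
q(Z, p) = p**2
U = 138 (U = 2*((30 + 29) - 1*(-10)) = 2*(59 + 10) = 2*69 = 138)
m = 5
c = 10 (c = 5*2 = 10)
q(13, 10)*c + U = 10**2*10 + 138 = 100*10 + 138 = 1000 + 138 = 1138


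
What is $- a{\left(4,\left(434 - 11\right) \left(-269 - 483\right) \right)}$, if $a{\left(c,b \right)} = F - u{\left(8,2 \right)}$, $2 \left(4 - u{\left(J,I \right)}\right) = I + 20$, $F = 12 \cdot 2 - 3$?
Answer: $-28$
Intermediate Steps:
$F = 21$ ($F = 24 - 3 = 21$)
$u{\left(J,I \right)} = -6 - \frac{I}{2}$ ($u{\left(J,I \right)} = 4 - \frac{I + 20}{2} = 4 - \frac{20 + I}{2} = 4 - \left(10 + \frac{I}{2}\right) = -6 - \frac{I}{2}$)
$a{\left(c,b \right)} = 28$ ($a{\left(c,b \right)} = 21 - \left(-6 - 1\right) = 21 - -7 = 21 + 7 = 28$)
$- a{\left(4,\left(434 - 11\right) \left(-269 - 483\right) \right)} = \left(-1\right) 28 = -28$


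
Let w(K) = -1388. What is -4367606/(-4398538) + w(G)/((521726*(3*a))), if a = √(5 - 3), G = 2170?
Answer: 114937/115751 - 347*√2/782589 ≈ 0.99234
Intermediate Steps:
a = √2 ≈ 1.4142
-4367606/(-4398538) + w(G)/((521726*(3*a))) = -4367606/(-4398538) - 1388*√2/3130356 = -4367606*(-1/4398538) - 1388*√2/3130356 = 114937/115751 - 347*√2/782589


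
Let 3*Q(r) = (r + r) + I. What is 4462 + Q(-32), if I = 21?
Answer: 13343/3 ≈ 4447.7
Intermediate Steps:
Q(r) = 7 + 2*r/3 (Q(r) = ((r + r) + 21)/3 = (2*r + 21)/3 = (21 + 2*r)/3 = 7 + 2*r/3)
4462 + Q(-32) = 4462 + (7 + (⅔)*(-32)) = 4462 + (7 - 64/3) = 4462 - 43/3 = 13343/3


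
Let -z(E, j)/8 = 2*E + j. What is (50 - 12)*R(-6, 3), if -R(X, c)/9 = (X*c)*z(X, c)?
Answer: 443232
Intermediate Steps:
z(E, j) = -16*E - 8*j (z(E, j) = -8*(2*E + j) = -8*(j + 2*E) = -16*E - 8*j)
R(X, c) = -9*X*c*(-16*X - 8*c)
(50 - 12)*R(-6, 3) = (50 - 12)*(72*(-6)*3*(3 + 2*(-6))) = 38*(72*(-6)*3*(3 - 12)) = 38*(72*(-6)*3*(-9)) = 38*11664 = 443232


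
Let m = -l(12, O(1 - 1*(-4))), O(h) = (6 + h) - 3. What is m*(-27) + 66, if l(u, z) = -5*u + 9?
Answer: -1311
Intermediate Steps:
O(h) = 3 + h
l(u, z) = 9 - 5*u
m = 51 (m = -(9 - 5*12) = -(9 - 60) = -1*(-51) = 51)
m*(-27) + 66 = 51*(-27) + 66 = -1377 + 66 = -1311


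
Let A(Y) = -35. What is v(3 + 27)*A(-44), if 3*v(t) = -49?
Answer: 1715/3 ≈ 571.67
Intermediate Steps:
v(t) = -49/3 (v(t) = (⅓)*(-49) = -49/3)
v(3 + 27)*A(-44) = -49/3*(-35) = 1715/3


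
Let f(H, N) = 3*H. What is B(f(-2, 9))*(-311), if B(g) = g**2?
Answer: -11196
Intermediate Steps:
B(f(-2, 9))*(-311) = (3*(-2))**2*(-311) = (-6)**2*(-311) = 36*(-311) = -11196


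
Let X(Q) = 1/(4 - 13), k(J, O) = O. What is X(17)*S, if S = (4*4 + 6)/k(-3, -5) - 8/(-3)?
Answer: 26/135 ≈ 0.19259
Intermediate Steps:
S = -26/15 (S = (4*4 + 6)/(-5) - 8/(-3) = (16 + 6)*(-⅕) - 8*(-⅓) = 22*(-⅕) + 8/3 = -22/5 + 8/3 = -26/15 ≈ -1.7333)
X(Q) = -⅑ (X(Q) = 1/(-9) = -⅑)
X(17)*S = -⅑*(-26/15) = 26/135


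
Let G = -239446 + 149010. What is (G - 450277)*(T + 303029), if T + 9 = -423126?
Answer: 64942875578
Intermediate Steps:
T = -423135 (T = -9 - 423126 = -423135)
G = -90436
(G - 450277)*(T + 303029) = (-90436 - 450277)*(-423135 + 303029) = -540713*(-120106) = 64942875578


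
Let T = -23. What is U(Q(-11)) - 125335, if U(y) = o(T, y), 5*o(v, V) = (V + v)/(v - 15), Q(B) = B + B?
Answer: -4762721/38 ≈ -1.2533e+5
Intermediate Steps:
Q(B) = 2*B
o(v, V) = (V + v)/(5*(-15 + v)) (o(v, V) = ((V + v)/(v - 15))/5 = ((V + v)/(-15 + v))/5 = (V + v)/(5*(-15 + v)))
U(y) = 23/190 - y/190 (U(y) = (y - 23)/(5*(-15 - 23)) = (⅕)*(-23 + y)/(-38) = (⅕)*(-1/38)*(-23 + y) = 23/190 - y/190)
U(Q(-11)) - 125335 = (23/190 - (-11)/95) - 125335 = (23/190 - 1/190*(-22)) - 125335 = (23/190 + 11/95) - 125335 = 9/38 - 125335 = -4762721/38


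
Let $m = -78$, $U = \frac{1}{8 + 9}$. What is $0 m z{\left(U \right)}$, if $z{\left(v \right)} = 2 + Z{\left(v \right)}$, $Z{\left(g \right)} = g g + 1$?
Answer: $0$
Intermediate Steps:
$Z{\left(g \right)} = 1 + g^{2}$ ($Z{\left(g \right)} = g^{2} + 1 = 1 + g^{2}$)
$U = \frac{1}{17} \approx 0.058824$
$z{\left(v \right)} = 3 + v^{2}$ ($z{\left(v \right)} = 2 + \left(1 + v^{2}\right) = 3 + v^{2}$)
$0 m z{\left(U \right)} = 0 \left(-78\right) \left(3 + \left(\frac{1}{17}\right)^{2}\right) = 0 \left(3 + \frac{1}{289}\right) = 0 \cdot \frac{868}{289} = 0$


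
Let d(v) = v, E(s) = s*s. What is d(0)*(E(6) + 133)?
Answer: 0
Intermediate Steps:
E(s) = s²
d(0)*(E(6) + 133) = 0*(6² + 133) = 0*(36 + 133) = 0*169 = 0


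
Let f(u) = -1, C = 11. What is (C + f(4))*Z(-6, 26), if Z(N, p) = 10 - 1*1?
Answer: 90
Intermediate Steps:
Z(N, p) = 9 (Z(N, p) = 10 - 1 = 9)
(C + f(4))*Z(-6, 26) = (11 - 1)*9 = 10*9 = 90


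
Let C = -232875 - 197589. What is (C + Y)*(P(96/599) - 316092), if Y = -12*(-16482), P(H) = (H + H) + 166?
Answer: 44032242671760/599 ≈ 7.3510e+10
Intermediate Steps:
P(H) = 166 + 2*H (P(H) = 2*H + 166 = 166 + 2*H)
Y = 197784
C = -430464
(C + Y)*(P(96/599) - 316092) = (-430464 + 197784)*((166 + 2*(96/599)) - 316092) = -232680*((166 + 2*(96*(1/599))) - 316092) = -232680*((166 + 2*(96/599)) - 316092) = -232680*((166 + 192/599) - 316092) = -232680*(99626/599 - 316092) = -232680*(-189239482/599) = 44032242671760/599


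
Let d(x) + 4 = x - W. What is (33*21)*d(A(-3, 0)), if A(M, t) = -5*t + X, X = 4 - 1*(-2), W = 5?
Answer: -2079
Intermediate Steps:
X = 6 (X = 4 + 2 = 6)
A(M, t) = 6 - 5*t (A(M, t) = -5*t + 6 = 6 - 5*t)
d(x) = -9 + x (d(x) = -4 + (x - 1*5) = -4 + (x - 5) = -4 + (-5 + x) = -9 + x)
(33*21)*d(A(-3, 0)) = (33*21)*(-9 + (6 - 5*0)) = 693*(-9 + (6 + 0)) = 693*(-9 + 6) = 693*(-3) = -2079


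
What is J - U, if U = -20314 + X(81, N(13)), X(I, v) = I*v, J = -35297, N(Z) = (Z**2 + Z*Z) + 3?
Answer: -42604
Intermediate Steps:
N(Z) = 3 + 2*Z**2 (N(Z) = (Z**2 + Z**2) + 3 = 2*Z**2 + 3 = 3 + 2*Z**2)
U = 7307 (U = -20314 + 81*(3 + 2*13**2) = -20314 + 81*(3 + 2*169) = -20314 + 81*(3 + 338) = -20314 + 81*341 = -20314 + 27621 = 7307)
J - U = -35297 - 1*7307 = -35297 - 7307 = -42604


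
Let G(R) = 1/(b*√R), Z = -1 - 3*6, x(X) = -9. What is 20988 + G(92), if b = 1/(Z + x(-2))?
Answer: 20988 - 14*√23/23 ≈ 20985.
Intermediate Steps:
Z = -19 (Z = -1 - 18 = -19)
b = -1/28 (b = 1/(-19 - 9) = 1/(-28) = -1/28 ≈ -0.035714)
G(R) = -28/√R (G(R) = 1/(-√R/28) = -28/√R)
20988 + G(92) = 20988 - 14*√23/23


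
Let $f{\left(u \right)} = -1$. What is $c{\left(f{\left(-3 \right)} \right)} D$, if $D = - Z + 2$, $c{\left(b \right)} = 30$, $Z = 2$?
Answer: $0$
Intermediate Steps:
$D = 0$ ($D = \left(-1\right) 2 + 2 = -2 + 2 = 0$)
$c{\left(f{\left(-3 \right)} \right)} D = 30 \cdot 0 = 0$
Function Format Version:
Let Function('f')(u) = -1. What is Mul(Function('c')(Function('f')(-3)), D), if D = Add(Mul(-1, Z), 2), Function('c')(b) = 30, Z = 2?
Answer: 0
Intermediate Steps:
D = 0 (D = Add(Mul(-1, 2), 2) = Add(-2, 2) = 0)
Mul(Function('c')(Function('f')(-3)), D) = Mul(30, 0) = 0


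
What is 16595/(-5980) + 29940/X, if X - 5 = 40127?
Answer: -24347467/11999468 ≈ -2.0290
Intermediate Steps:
X = 40132 (X = 5 + 40127 = 40132)
16595/(-5980) + 29940/X = 16595/(-5980) + 29940/40132 = 16595*(-1/5980) + 29940*(1/40132) = -3319/1196 + 7485/10033 = -24347467/11999468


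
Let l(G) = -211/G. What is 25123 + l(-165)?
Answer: 4145506/165 ≈ 25124.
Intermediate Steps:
25123 + l(-165) = 25123 - 211/(-165) = 25123 - 211*(-1/165) = 25123 + 211/165 = 4145506/165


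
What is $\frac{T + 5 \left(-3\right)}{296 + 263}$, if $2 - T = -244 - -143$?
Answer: $\frac{88}{559} \approx 0.15742$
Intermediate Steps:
$T = 103$ ($T = 2 - \left(-244 - -143\right) = 2 - \left(-244 + 143\right) = 2 - -101 = 2 + 101 = 103$)
$\frac{T + 5 \left(-3\right)}{296 + 263} = \frac{103 + 5 \left(-3\right)}{296 + 263} = \frac{103 - 15}{559} = 88 \cdot \frac{1}{559} = \frac{88}{559}$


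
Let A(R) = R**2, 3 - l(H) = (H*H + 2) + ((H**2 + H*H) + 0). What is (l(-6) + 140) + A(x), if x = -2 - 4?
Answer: 69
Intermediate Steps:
x = -6
l(H) = 1 - 3*H**2 (l(H) = 3 - ((H*H + 2) + ((H**2 + H*H) + 0)) = 3 - ((H**2 + 2) + ((H**2 + H**2) + 0)) = 3 - ((2 + H**2) + (2*H**2 + 0)) = 3 - ((2 + H**2) + 2*H**2) = 3 - (2 + 3*H**2) = 3 + (-2 - 3*H**2) = 1 - 3*H**2)
(l(-6) + 140) + A(x) = ((1 - 3*(-6)**2) + 140) + (-6)**2 = ((1 - 3*36) + 140) + 36 = ((1 - 108) + 140) + 36 = (-107 + 140) + 36 = 33 + 36 = 69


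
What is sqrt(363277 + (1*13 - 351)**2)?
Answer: sqrt(477521) ≈ 691.03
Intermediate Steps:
sqrt(363277 + (1*13 - 351)**2) = sqrt(363277 + (13 - 351)**2) = sqrt(363277 + (-338)**2) = sqrt(363277 + 114244) = sqrt(477521)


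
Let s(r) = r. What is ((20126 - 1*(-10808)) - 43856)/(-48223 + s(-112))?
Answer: 1846/6905 ≈ 0.26734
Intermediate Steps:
((20126 - 1*(-10808)) - 43856)/(-48223 + s(-112)) = ((20126 - 1*(-10808)) - 43856)/(-48223 - 112) = ((20126 + 10808) - 43856)/(-48335) = (30934 - 43856)*(-1/48335) = -12922*(-1/48335) = 1846/6905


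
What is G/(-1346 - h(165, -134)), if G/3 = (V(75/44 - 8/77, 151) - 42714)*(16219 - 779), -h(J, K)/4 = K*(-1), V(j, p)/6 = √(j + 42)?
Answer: 2442608 - 1544*√1034033/693 ≈ 2.4403e+6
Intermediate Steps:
V(j, p) = 6*√(42 + j) (V(j, p) = 6*√(j + 42) = 6*√(42 + j))
h(J, K) = 4*K (h(J, K) = -4*K*(-1) = -(-4)*K = 4*K)
G = -1978512480 + 138960*√1034033/77 (G = 3*((6*√(42 + (75/44 - 8/77)) - 42714)*(16219 - 779)) = 3*((6*√(42 + (75*(1/44) - 8*1/77)) - 42714)*15440) = 3*((6*√(42 + (75/44 - 8/77)) - 42714)*15440) = 3*((6*√(42 + 493/308) - 42714)*15440) = 3*((6*√(13429/308) - 42714)*15440) = 3*((6*(√1034033/154) - 42714)*15440) = 3*((3*√1034033/77 - 42714)*15440) = 3*((-42714 + 3*√1034033/77)*15440) = 3*(-659504160 + 46320*√1034033/77) = -1978512480 + 138960*√1034033/77 ≈ -1.9767e+9)
G/(-1346 - h(165, -134)) = (-1978512480 + 138960*√1034033/77)/(-1346 - 4*(-134)) = (-1978512480 + 138960*√1034033/77)/(-1346 - 1*(-536)) = (-1978512480 + 138960*√1034033/77)/(-1346 + 536) = (-1978512480 + 138960*√1034033/77)/(-810) = (-1978512480 + 138960*√1034033/77)*(-1/810) = 2442608 - 1544*√1034033/693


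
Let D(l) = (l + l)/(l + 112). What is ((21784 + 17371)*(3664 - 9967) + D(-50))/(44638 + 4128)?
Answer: -7650612965/1511746 ≈ -5060.8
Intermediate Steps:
D(l) = 2*l/(112 + l) (D(l) = (2*l)/(112 + l) = 2*l/(112 + l))
((21784 + 17371)*(3664 - 9967) + D(-50))/(44638 + 4128) = ((21784 + 17371)*(3664 - 9967) + 2*(-50)/(112 - 50))/(44638 + 4128) = (39155*(-6303) + 2*(-50)/62)/48766 = (-246793965 + 2*(-50)*(1/62))*(1/48766) = (-246793965 - 50/31)*(1/48766) = -7650612965/31*1/48766 = -7650612965/1511746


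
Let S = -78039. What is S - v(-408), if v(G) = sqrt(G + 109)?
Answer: -78039 - I*sqrt(299) ≈ -78039.0 - 17.292*I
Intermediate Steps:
v(G) = sqrt(109 + G)
S - v(-408) = -78039 - sqrt(109 - 408) = -78039 - sqrt(-299) = -78039 - I*sqrt(299)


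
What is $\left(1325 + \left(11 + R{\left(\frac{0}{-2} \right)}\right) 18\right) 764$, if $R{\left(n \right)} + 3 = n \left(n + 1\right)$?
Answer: $1122316$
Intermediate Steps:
$R{\left(n \right)} = -3 + n \left(1 + n\right)$ ($R{\left(n \right)} = -3 + n \left(n + 1\right) = -3 + n \left(1 + n\right)$)
$\left(1325 + \left(11 + R{\left(\frac{0}{-2} \right)}\right) 18\right) 764 = \left(1325 + \left(11 + \left(-3 + \frac{0}{-2} + \left(\frac{0}{-2}\right)^{2}\right)\right) 18\right) 764 = \left(1325 + \left(11 + \left(-3 + 0 \left(- \frac{1}{2}\right) + \left(0 \left(- \frac{1}{2}\right)\right)^{2}\right)\right) 18\right) 764 = \left(1325 + \left(11 + \left(-3 + 0 + 0^{2}\right)\right) 18\right) 764 = \left(1325 + \left(11 + \left(-3 + 0 + 0\right)\right) 18\right) 764 = \left(1325 + \left(11 - 3\right) 18\right) 764 = \left(1325 + 8 \cdot 18\right) 764 = \left(1325 + 144\right) 764 = 1469 \cdot 764 = 1122316$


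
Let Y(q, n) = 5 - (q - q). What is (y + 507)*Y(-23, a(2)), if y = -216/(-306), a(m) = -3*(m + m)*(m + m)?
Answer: 43155/17 ≈ 2538.5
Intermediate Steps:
a(m) = -12*m² (a(m) = -3*2*m*2*m = -12*m²)
y = 12/17 (y = -216*(-1/306) = 12/17 ≈ 0.70588)
Y(q, n) = 5 (Y(q, n) = 5 - 1*0 = 5 + 0 = 5)
(y + 507)*Y(-23, a(2)) = (12/17 + 507)*5 = (8631/17)*5 = 43155/17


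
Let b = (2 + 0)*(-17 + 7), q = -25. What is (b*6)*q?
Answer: 3000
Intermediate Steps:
b = -20 (b = 2*(-10) = -20)
(b*6)*q = -20*6*(-25) = -120*(-25) = 3000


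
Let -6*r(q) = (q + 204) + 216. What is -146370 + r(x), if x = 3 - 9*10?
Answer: -292851/2 ≈ -1.4643e+5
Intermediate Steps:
x = -87 (x = 3 - 90 = -87)
r(q) = -70 - q/6 (r(q) = -((q + 204) + 216)/6 = -((204 + q) + 216)/6 = -(420 + q)/6 = -70 - q/6)
-146370 + r(x) = -146370 + (-70 - ⅙*(-87)) = -146370 + (-70 + 29/2) = -146370 - 111/2 = -292851/2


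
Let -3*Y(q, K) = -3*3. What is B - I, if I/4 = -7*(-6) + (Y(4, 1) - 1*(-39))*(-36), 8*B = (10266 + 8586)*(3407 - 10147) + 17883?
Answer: -126997557/8 ≈ -1.5875e+7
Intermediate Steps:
Y(q, K) = 3 (Y(q, K) = -(-1)*3 = -1/3*(-9) = 3)
B = -127044597/8 (B = ((10266 + 8586)*(3407 - 10147) + 17883)/8 = (18852*(-6740) + 17883)/8 = (-127062480 + 17883)/8 = (1/8)*(-127044597) = -127044597/8 ≈ -1.5881e+7)
I = -5880 (I = 4*(-7*(-6) + (3 - 1*(-39))*(-36)) = 4*(42 + (3 + 39)*(-36)) = 4*(42 + 42*(-36)) = 4*(42 - 1512) = 4*(-1470) = -5880)
B - I = -127044597/8 - 1*(-5880) = -127044597/8 + 5880 = -126997557/8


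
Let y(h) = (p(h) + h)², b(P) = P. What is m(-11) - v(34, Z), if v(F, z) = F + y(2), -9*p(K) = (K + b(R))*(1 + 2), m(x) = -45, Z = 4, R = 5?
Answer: -712/9 ≈ -79.111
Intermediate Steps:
p(K) = -5/3 - K/3 (p(K) = -(K + 5)*(1 + 2)/9 = -(5 + K)*3/9 = -(15 + 3*K)/9 = -5/3 - K/3)
y(h) = (-5/3 + 2*h/3)² (y(h) = ((-5/3 - h/3) + h)² = (-5/3 + 2*h/3)²)
v(F, z) = ⅑ + F (v(F, z) = F + (-5 + 2*2)²/9 = F + (-5 + 4)²/9 = F + (⅑)*(-1)² = F + (⅑)*1 = F + ⅑ = ⅑ + F)
m(-11) - v(34, Z) = -45 - (⅑ + 34) = -45 - 1*307/9 = -45 - 307/9 = -712/9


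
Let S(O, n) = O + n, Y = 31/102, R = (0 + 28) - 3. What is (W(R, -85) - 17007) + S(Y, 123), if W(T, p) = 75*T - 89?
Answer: -1539965/102 ≈ -15098.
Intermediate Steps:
R = 25 (R = 28 - 3 = 25)
Y = 31/102 (Y = 31*(1/102) = 31/102 ≈ 0.30392)
W(T, p) = -89 + 75*T
(W(R, -85) - 17007) + S(Y, 123) = ((-89 + 75*25) - 17007) + (31/102 + 123) = ((-89 + 1875) - 17007) + 12577/102 = (1786 - 17007) + 12577/102 = -15221 + 12577/102 = -1539965/102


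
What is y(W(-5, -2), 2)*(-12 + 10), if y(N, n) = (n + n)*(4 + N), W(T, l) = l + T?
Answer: 24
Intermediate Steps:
W(T, l) = T + l
y(N, n) = 2*n*(4 + N) (y(N, n) = (2*n)*(4 + N) = 2*n*(4 + N))
y(W(-5, -2), 2)*(-12 + 10) = (2*2*(4 + (-5 - 2)))*(-12 + 10) = (2*2*(4 - 7))*(-2) = (2*2*(-3))*(-2) = -12*(-2) = 24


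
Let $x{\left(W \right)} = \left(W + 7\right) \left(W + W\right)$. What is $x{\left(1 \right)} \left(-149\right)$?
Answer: $-2384$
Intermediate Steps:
$x{\left(W \right)} = 2 W \left(7 + W\right)$ ($x{\left(W \right)} = \left(7 + W\right) 2 W = 2 W \left(7 + W\right)$)
$x{\left(1 \right)} \left(-149\right) = 2 \cdot 1 \left(7 + 1\right) \left(-149\right) = 2 \cdot 1 \cdot 8 \left(-149\right) = 16 \left(-149\right) = -2384$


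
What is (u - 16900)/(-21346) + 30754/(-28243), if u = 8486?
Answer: -209419141/301437539 ≈ -0.69473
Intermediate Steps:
(u - 16900)/(-21346) + 30754/(-28243) = (8486 - 16900)/(-21346) + 30754/(-28243) = -8414*(-1/21346) + 30754*(-1/28243) = 4207/10673 - 30754/28243 = -209419141/301437539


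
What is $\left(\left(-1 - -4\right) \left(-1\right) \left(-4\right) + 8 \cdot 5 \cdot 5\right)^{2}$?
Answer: $44944$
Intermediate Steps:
$\left(\left(-1 - -4\right) \left(-1\right) \left(-4\right) + 8 \cdot 5 \cdot 5\right)^{2} = \left(\left(-1 + 4\right) \left(-1\right) \left(-4\right) + 40 \cdot 5\right)^{2} = \left(3 \left(-1\right) \left(-4\right) + 200\right)^{2} = \left(\left(-3\right) \left(-4\right) + 200\right)^{2} = \left(12 + 200\right)^{2} = 212^{2} = 44944$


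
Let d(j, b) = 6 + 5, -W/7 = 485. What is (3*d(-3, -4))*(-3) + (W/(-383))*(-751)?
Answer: -2587562/383 ≈ -6756.0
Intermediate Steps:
W = -3395 (W = -7*485 = -3395)
d(j, b) = 11
(3*d(-3, -4))*(-3) + (W/(-383))*(-751) = (3*11)*(-3) - 3395/(-383)*(-751) = 33*(-3) - 3395*(-1/383)*(-751) = -99 + (3395/383)*(-751) = -99 - 2549645/383 = -2587562/383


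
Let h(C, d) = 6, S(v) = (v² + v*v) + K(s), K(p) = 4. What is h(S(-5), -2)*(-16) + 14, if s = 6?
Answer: -82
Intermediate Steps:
S(v) = 4 + 2*v² (S(v) = (v² + v*v) + 4 = (v² + v²) + 4 = 2*v² + 4 = 4 + 2*v²)
h(S(-5), -2)*(-16) + 14 = 6*(-16) + 14 = -96 + 14 = -82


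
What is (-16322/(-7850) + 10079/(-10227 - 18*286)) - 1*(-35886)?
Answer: 86627754862/2413875 ≈ 35887.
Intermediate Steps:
(-16322/(-7850) + 10079/(-10227 - 18*286)) - 1*(-35886) = (-16322*(-1/7850) + 10079/(-10227 - 1*5148)) + 35886 = (8161/3925 + 10079/(-10227 - 5148)) + 35886 = (8161/3925 + 10079/(-15375)) + 35886 = (8161/3925 + 10079*(-1/15375)) + 35886 = (8161/3925 - 10079/15375) + 35886 = 3436612/2413875 + 35886 = 86627754862/2413875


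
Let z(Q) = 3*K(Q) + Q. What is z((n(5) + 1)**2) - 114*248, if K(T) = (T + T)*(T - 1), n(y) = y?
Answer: -20676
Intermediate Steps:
K(T) = 2*T*(-1 + T) (K(T) = (2*T)*(-1 + T) = 2*T*(-1 + T))
z(Q) = Q + 6*Q*(-1 + Q) (z(Q) = 3*(2*Q*(-1 + Q)) + Q = 6*Q*(-1 + Q) + Q = Q + 6*Q*(-1 + Q))
z((n(5) + 1)**2) - 114*248 = (5 + 1)**2*(-5 + 6*(5 + 1)**2) - 114*248 = 6**2*(-5 + 6*6**2) - 28272 = 36*(-5 + 6*36) - 28272 = 36*(-5 + 216) - 28272 = 36*211 - 28272 = 7596 - 28272 = -20676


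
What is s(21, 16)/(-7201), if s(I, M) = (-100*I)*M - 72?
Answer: 33672/7201 ≈ 4.6760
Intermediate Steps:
s(I, M) = -72 - 100*I*M (s(I, M) = -100*I*M - 72 = -72 - 100*I*M)
s(21, 16)/(-7201) = (-72 - 100*21*16)/(-7201) = (-72 - 33600)*(-1/7201) = -33672*(-1/7201) = 33672/7201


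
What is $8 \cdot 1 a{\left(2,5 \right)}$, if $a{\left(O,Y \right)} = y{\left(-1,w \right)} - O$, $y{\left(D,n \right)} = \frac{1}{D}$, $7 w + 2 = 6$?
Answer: $-24$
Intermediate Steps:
$w = \frac{4}{7}$ ($w = - \frac{2}{7} + \frac{1}{7} \cdot 6 = - \frac{2}{7} + \frac{6}{7} = \frac{4}{7} \approx 0.57143$)
$a{\left(O,Y \right)} = -1 - O$ ($a{\left(O,Y \right)} = \frac{1}{-1} - O = -1 - O$)
$8 \cdot 1 a{\left(2,5 \right)} = 8 \cdot 1 \left(-1 - 2\right) = 8 \left(-1 - 2\right) = 8 \left(-3\right) = -24$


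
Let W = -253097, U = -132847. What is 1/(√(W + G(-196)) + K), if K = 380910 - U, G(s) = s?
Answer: 513757/263946508342 - I*√253293/263946508342 ≈ 1.9464e-6 - 1.9068e-9*I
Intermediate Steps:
K = 513757 (K = 380910 - 1*(-132847) = 380910 + 132847 = 513757)
1/(√(W + G(-196)) + K) = 1/(√(-253097 - 196) + 513757) = 1/(√(-253293) + 513757) = 1/(I*√253293 + 513757) = 1/(513757 + I*√253293)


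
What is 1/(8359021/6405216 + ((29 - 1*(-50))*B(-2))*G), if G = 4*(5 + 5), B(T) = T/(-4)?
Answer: 6405216/10128600301 ≈ 0.00063239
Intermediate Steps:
B(T) = -T/4 (B(T) = T*(-¼) = -T/4)
G = 40 (G = 4*10 = 40)
1/(8359021/6405216 + ((29 - 1*(-50))*B(-2))*G) = 1/(8359021/6405216 + ((29 - 1*(-50))*(-¼*(-2)))*40) = 1/(8359021*(1/6405216) + ((29 + 50)*(½))*40) = 1/(8359021/6405216 + (79*(½))*40) = 1/(8359021/6405216 + (79/2)*40) = 1/(8359021/6405216 + 1580) = 1/(10128600301/6405216) = 6405216/10128600301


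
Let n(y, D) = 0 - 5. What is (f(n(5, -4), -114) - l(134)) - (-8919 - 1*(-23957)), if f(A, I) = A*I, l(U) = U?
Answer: -14602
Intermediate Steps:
n(y, D) = -5
(f(n(5, -4), -114) - l(134)) - (-8919 - 1*(-23957)) = (-5*(-114) - 1*134) - (-8919 - 1*(-23957)) = (570 - 134) - (-8919 + 23957) = 436 - 1*15038 = 436 - 15038 = -14602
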